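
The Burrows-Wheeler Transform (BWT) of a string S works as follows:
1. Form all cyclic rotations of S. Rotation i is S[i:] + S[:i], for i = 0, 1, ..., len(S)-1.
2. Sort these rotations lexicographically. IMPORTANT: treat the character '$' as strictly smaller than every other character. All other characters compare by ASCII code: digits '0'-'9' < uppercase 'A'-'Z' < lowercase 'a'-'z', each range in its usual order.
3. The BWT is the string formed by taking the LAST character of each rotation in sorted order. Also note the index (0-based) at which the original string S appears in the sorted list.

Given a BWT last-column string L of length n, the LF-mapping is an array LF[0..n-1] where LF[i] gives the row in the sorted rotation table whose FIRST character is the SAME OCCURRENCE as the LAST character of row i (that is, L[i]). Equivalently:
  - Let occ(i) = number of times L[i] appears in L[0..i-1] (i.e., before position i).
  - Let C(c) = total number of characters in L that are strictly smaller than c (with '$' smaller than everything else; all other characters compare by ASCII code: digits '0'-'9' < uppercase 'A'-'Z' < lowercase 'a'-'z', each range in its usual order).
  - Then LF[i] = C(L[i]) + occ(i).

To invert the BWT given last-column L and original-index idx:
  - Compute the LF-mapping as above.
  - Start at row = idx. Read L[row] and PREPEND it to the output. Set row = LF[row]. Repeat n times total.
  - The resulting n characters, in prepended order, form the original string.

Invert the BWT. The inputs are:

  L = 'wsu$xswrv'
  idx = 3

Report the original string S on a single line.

LF mapping: 6 2 4 0 8 3 7 1 5
Walk LF starting at row 3, prepending L[row]:
  step 1: row=3, L[3]='$', prepend. Next row=LF[3]=0
  step 2: row=0, L[0]='w', prepend. Next row=LF[0]=6
  step 3: row=6, L[6]='w', prepend. Next row=LF[6]=7
  step 4: row=7, L[7]='r', prepend. Next row=LF[7]=1
  step 5: row=1, L[1]='s', prepend. Next row=LF[1]=2
  step 6: row=2, L[2]='u', prepend. Next row=LF[2]=4
  step 7: row=4, L[4]='x', prepend. Next row=LF[4]=8
  step 8: row=8, L[8]='v', prepend. Next row=LF[8]=5
  step 9: row=5, L[5]='s', prepend. Next row=LF[5]=3
Reversed output: svxusrww$

Answer: svxusrww$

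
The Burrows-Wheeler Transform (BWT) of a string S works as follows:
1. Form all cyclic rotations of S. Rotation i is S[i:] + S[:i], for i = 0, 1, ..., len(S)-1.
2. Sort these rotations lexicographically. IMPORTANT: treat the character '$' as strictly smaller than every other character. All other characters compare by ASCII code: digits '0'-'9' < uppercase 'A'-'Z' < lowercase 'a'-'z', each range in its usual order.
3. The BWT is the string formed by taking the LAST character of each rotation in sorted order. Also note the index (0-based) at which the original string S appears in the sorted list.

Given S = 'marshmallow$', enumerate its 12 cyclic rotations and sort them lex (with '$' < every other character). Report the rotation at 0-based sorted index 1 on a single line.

Answer: allow$marshm

Derivation:
All 12 rotations (rotation i = S[i:]+S[:i]):
  rot[0] = marshmallow$
  rot[1] = arshmallow$m
  rot[2] = rshmallow$ma
  rot[3] = shmallow$mar
  rot[4] = hmallow$mars
  rot[5] = mallow$marsh
  rot[6] = allow$marshm
  rot[7] = llow$marshma
  rot[8] = low$marshmal
  rot[9] = ow$marshmall
  rot[10] = w$marshmallo
  rot[11] = $marshmallow
Sorted (with $ < everything):
  sorted[0] = $marshmallow
  sorted[1] = allow$marshm
  sorted[2] = arshmallow$m
  sorted[3] = hmallow$mars
  sorted[4] = llow$marshma
  sorted[5] = low$marshmal
  sorted[6] = mallow$marsh
  sorted[7] = marshmallow$
  sorted[8] = ow$marshmall
  sorted[9] = rshmallow$ma
  sorted[10] = shmallow$mar
  sorted[11] = w$marshmallo
sorted[1] = allow$marshm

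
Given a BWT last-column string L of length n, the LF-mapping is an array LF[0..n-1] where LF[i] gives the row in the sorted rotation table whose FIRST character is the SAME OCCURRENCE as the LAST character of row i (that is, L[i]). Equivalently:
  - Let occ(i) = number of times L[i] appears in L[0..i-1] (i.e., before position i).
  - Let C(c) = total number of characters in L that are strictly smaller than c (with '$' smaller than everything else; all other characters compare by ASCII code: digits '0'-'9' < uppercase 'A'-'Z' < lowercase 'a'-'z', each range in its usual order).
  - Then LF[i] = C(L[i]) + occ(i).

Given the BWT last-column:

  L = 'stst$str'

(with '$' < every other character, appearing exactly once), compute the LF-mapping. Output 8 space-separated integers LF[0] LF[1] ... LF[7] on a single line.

Answer: 2 5 3 6 0 4 7 1

Derivation:
Char counts: '$':1, 'r':1, 's':3, 't':3
C (first-col start): C('$')=0, C('r')=1, C('s')=2, C('t')=5
L[0]='s': occ=0, LF[0]=C('s')+0=2+0=2
L[1]='t': occ=0, LF[1]=C('t')+0=5+0=5
L[2]='s': occ=1, LF[2]=C('s')+1=2+1=3
L[3]='t': occ=1, LF[3]=C('t')+1=5+1=6
L[4]='$': occ=0, LF[4]=C('$')+0=0+0=0
L[5]='s': occ=2, LF[5]=C('s')+2=2+2=4
L[6]='t': occ=2, LF[6]=C('t')+2=5+2=7
L[7]='r': occ=0, LF[7]=C('r')+0=1+0=1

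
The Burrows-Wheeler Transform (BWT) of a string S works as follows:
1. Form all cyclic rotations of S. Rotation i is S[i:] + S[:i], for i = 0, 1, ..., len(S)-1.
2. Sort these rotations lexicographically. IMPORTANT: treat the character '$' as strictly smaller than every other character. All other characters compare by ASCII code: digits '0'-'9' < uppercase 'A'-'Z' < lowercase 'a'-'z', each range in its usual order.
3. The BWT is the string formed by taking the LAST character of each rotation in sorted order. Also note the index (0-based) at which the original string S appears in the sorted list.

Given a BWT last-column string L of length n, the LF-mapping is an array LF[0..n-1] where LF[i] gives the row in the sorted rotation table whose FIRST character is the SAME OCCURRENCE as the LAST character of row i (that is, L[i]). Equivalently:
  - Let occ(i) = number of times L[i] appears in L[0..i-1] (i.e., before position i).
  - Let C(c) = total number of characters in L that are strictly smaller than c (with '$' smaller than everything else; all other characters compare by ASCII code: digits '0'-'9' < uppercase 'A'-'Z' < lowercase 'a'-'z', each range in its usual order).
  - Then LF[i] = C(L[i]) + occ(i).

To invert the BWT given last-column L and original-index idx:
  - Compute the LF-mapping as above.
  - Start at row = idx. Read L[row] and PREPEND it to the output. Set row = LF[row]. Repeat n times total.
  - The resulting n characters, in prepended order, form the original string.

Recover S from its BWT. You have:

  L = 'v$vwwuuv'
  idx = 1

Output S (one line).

Answer: uvwvuwv$

Derivation:
LF mapping: 3 0 4 6 7 1 2 5
Walk LF starting at row 1, prepending L[row]:
  step 1: row=1, L[1]='$', prepend. Next row=LF[1]=0
  step 2: row=0, L[0]='v', prepend. Next row=LF[0]=3
  step 3: row=3, L[3]='w', prepend. Next row=LF[3]=6
  step 4: row=6, L[6]='u', prepend. Next row=LF[6]=2
  step 5: row=2, L[2]='v', prepend. Next row=LF[2]=4
  step 6: row=4, L[4]='w', prepend. Next row=LF[4]=7
  step 7: row=7, L[7]='v', prepend. Next row=LF[7]=5
  step 8: row=5, L[5]='u', prepend. Next row=LF[5]=1
Reversed output: uvwvuwv$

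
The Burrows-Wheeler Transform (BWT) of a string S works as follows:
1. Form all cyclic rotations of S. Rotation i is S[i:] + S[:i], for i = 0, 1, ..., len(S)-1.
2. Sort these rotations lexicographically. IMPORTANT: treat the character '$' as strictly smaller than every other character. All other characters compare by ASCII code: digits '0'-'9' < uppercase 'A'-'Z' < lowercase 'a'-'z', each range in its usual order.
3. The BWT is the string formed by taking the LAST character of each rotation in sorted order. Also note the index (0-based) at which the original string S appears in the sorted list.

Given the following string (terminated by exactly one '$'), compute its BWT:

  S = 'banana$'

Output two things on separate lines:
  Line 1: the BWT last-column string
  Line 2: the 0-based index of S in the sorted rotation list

All 7 rotations (rotation i = S[i:]+S[:i]):
  rot[0] = banana$
  rot[1] = anana$b
  rot[2] = nana$ba
  rot[3] = ana$ban
  rot[4] = na$bana
  rot[5] = a$banan
  rot[6] = $banana
Sorted (with $ < everything):
  sorted[0] = $banana  (last char: 'a')
  sorted[1] = a$banan  (last char: 'n')
  sorted[2] = ana$ban  (last char: 'n')
  sorted[3] = anana$b  (last char: 'b')
  sorted[4] = banana$  (last char: '$')
  sorted[5] = na$bana  (last char: 'a')
  sorted[6] = nana$ba  (last char: 'a')
Last column: annb$aa
Original string S is at sorted index 4

Answer: annb$aa
4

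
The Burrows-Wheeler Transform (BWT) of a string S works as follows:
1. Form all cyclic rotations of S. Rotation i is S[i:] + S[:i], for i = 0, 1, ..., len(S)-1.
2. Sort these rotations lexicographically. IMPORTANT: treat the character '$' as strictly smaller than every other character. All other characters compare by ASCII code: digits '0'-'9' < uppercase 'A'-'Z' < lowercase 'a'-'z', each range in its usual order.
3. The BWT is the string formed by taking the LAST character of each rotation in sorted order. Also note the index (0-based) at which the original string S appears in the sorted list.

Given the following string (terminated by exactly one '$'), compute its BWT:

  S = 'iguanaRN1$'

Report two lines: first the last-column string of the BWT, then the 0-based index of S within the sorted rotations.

All 10 rotations (rotation i = S[i:]+S[:i]):
  rot[0] = iguanaRN1$
  rot[1] = guanaRN1$i
  rot[2] = uanaRN1$ig
  rot[3] = anaRN1$igu
  rot[4] = naRN1$igua
  rot[5] = aRN1$iguan
  rot[6] = RN1$iguana
  rot[7] = N1$iguanaR
  rot[8] = 1$iguanaRN
  rot[9] = $iguanaRN1
Sorted (with $ < everything):
  sorted[0] = $iguanaRN1  (last char: '1')
  sorted[1] = 1$iguanaRN  (last char: 'N')
  sorted[2] = N1$iguanaR  (last char: 'R')
  sorted[3] = RN1$iguana  (last char: 'a')
  sorted[4] = aRN1$iguan  (last char: 'n')
  sorted[5] = anaRN1$igu  (last char: 'u')
  sorted[6] = guanaRN1$i  (last char: 'i')
  sorted[7] = iguanaRN1$  (last char: '$')
  sorted[8] = naRN1$igua  (last char: 'a')
  sorted[9] = uanaRN1$ig  (last char: 'g')
Last column: 1NRanui$ag
Original string S is at sorted index 7

Answer: 1NRanui$ag
7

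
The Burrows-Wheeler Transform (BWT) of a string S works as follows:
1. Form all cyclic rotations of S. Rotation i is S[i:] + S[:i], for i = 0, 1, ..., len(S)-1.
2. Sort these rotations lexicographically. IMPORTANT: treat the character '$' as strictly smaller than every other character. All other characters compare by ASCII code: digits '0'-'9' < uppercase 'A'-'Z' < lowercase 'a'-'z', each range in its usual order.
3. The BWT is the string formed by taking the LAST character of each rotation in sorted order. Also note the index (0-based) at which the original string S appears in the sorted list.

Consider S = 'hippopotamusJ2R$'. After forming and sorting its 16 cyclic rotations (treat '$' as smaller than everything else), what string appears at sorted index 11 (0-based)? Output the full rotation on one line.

Answer: potamusJ2R$hippo

Derivation:
All 16 rotations (rotation i = S[i:]+S[:i]):
  rot[0] = hippopotamusJ2R$
  rot[1] = ippopotamusJ2R$h
  rot[2] = ppopotamusJ2R$hi
  rot[3] = popotamusJ2R$hip
  rot[4] = opotamusJ2R$hipp
  rot[5] = potamusJ2R$hippo
  rot[6] = otamusJ2R$hippop
  rot[7] = tamusJ2R$hippopo
  rot[8] = amusJ2R$hippopot
  rot[9] = musJ2R$hippopota
  rot[10] = usJ2R$hippopotam
  rot[11] = sJ2R$hippopotamu
  rot[12] = J2R$hippopotamus
  rot[13] = 2R$hippopotamusJ
  rot[14] = R$hippopotamusJ2
  rot[15] = $hippopotamusJ2R
Sorted (with $ < everything):
  sorted[0] = $hippopotamusJ2R
  sorted[1] = 2R$hippopotamusJ
  sorted[2] = J2R$hippopotamus
  sorted[3] = R$hippopotamusJ2
  sorted[4] = amusJ2R$hippopot
  sorted[5] = hippopotamusJ2R$
  sorted[6] = ippopotamusJ2R$h
  sorted[7] = musJ2R$hippopota
  sorted[8] = opotamusJ2R$hipp
  sorted[9] = otamusJ2R$hippop
  sorted[10] = popotamusJ2R$hip
  sorted[11] = potamusJ2R$hippo
  sorted[12] = ppopotamusJ2R$hi
  sorted[13] = sJ2R$hippopotamu
  sorted[14] = tamusJ2R$hippopo
  sorted[15] = usJ2R$hippopotam
sorted[11] = potamusJ2R$hippo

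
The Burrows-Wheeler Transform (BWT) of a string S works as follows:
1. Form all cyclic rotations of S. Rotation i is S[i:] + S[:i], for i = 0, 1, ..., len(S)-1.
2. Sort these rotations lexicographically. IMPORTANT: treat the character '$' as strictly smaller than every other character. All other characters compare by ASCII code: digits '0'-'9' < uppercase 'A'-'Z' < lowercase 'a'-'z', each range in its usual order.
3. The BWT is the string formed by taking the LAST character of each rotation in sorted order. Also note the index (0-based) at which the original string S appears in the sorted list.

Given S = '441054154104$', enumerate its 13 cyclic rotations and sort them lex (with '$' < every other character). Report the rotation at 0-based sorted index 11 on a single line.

Answer: 54104$4410541

Derivation:
All 13 rotations (rotation i = S[i:]+S[:i]):
  rot[0] = 441054154104$
  rot[1] = 41054154104$4
  rot[2] = 1054154104$44
  rot[3] = 054154104$441
  rot[4] = 54154104$4410
  rot[5] = 4154104$44105
  rot[6] = 154104$441054
  rot[7] = 54104$4410541
  rot[8] = 4104$44105415
  rot[9] = 104$441054154
  rot[10] = 04$4410541541
  rot[11] = 4$44105415410
  rot[12] = $441054154104
Sorted (with $ < everything):
  sorted[0] = $441054154104
  sorted[1] = 04$4410541541
  sorted[2] = 054154104$441
  sorted[3] = 104$441054154
  sorted[4] = 1054154104$44
  sorted[5] = 154104$441054
  sorted[6] = 4$44105415410
  sorted[7] = 4104$44105415
  sorted[8] = 41054154104$4
  sorted[9] = 4154104$44105
  sorted[10] = 441054154104$
  sorted[11] = 54104$4410541
  sorted[12] = 54154104$4410
sorted[11] = 54104$4410541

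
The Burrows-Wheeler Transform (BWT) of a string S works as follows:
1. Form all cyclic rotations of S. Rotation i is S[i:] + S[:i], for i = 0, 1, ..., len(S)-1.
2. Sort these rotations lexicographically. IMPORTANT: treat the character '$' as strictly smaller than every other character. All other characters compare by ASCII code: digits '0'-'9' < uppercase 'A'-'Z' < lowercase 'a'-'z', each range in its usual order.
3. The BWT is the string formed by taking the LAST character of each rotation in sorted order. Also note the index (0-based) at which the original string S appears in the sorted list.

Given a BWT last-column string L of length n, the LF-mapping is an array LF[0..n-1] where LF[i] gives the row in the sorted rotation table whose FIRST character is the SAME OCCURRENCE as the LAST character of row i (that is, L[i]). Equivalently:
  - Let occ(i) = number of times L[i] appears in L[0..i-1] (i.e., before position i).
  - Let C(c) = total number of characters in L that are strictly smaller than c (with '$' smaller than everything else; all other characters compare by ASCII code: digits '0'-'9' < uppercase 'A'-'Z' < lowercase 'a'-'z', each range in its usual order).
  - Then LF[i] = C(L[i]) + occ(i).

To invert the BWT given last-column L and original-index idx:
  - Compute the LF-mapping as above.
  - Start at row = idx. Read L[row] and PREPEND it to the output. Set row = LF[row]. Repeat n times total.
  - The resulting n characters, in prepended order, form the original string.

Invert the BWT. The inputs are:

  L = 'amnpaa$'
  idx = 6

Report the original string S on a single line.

Answer: panama$

Derivation:
LF mapping: 1 4 5 6 2 3 0
Walk LF starting at row 6, prepending L[row]:
  step 1: row=6, L[6]='$', prepend. Next row=LF[6]=0
  step 2: row=0, L[0]='a', prepend. Next row=LF[0]=1
  step 3: row=1, L[1]='m', prepend. Next row=LF[1]=4
  step 4: row=4, L[4]='a', prepend. Next row=LF[4]=2
  step 5: row=2, L[2]='n', prepend. Next row=LF[2]=5
  step 6: row=5, L[5]='a', prepend. Next row=LF[5]=3
  step 7: row=3, L[3]='p', prepend. Next row=LF[3]=6
Reversed output: panama$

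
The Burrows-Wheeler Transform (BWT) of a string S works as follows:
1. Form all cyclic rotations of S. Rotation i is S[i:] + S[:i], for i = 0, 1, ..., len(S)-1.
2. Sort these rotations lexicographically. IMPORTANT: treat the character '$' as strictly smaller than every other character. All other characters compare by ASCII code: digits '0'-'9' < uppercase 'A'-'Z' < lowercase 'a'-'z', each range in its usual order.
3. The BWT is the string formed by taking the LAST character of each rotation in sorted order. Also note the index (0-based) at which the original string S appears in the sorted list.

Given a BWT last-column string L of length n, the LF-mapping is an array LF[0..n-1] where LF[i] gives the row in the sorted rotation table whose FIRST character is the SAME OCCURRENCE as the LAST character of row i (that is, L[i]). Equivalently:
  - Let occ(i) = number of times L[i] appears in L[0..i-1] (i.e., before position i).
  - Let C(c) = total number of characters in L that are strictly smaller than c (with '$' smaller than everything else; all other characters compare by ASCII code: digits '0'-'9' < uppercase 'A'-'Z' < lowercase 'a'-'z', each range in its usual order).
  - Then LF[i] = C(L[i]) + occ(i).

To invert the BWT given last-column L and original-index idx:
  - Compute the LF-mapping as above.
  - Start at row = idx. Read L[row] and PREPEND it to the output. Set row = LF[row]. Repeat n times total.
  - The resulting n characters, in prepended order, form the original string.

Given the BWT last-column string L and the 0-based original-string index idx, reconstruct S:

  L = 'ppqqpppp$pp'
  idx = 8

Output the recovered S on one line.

Answer: pqpppppqpp$

Derivation:
LF mapping: 1 2 9 10 3 4 5 6 0 7 8
Walk LF starting at row 8, prepending L[row]:
  step 1: row=8, L[8]='$', prepend. Next row=LF[8]=0
  step 2: row=0, L[0]='p', prepend. Next row=LF[0]=1
  step 3: row=1, L[1]='p', prepend. Next row=LF[1]=2
  step 4: row=2, L[2]='q', prepend. Next row=LF[2]=9
  step 5: row=9, L[9]='p', prepend. Next row=LF[9]=7
  step 6: row=7, L[7]='p', prepend. Next row=LF[7]=6
  step 7: row=6, L[6]='p', prepend. Next row=LF[6]=5
  step 8: row=5, L[5]='p', prepend. Next row=LF[5]=4
  step 9: row=4, L[4]='p', prepend. Next row=LF[4]=3
  step 10: row=3, L[3]='q', prepend. Next row=LF[3]=10
  step 11: row=10, L[10]='p', prepend. Next row=LF[10]=8
Reversed output: pqpppppqpp$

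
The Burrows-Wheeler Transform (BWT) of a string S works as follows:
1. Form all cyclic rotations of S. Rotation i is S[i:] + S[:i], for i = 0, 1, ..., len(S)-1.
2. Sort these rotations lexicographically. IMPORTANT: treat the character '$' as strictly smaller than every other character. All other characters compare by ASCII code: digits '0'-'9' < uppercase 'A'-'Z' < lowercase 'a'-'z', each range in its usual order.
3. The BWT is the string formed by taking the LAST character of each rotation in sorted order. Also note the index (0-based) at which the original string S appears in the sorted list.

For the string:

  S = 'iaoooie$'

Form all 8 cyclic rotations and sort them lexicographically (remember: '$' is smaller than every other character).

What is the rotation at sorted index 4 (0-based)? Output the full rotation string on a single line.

All 8 rotations (rotation i = S[i:]+S[:i]):
  rot[0] = iaoooie$
  rot[1] = aoooie$i
  rot[2] = oooie$ia
  rot[3] = ooie$iao
  rot[4] = oie$iaoo
  rot[5] = ie$iaooo
  rot[6] = e$iaoooi
  rot[7] = $iaoooie
Sorted (with $ < everything):
  sorted[0] = $iaoooie
  sorted[1] = aoooie$i
  sorted[2] = e$iaoooi
  sorted[3] = iaoooie$
  sorted[4] = ie$iaooo
  sorted[5] = oie$iaoo
  sorted[6] = ooie$iao
  sorted[7] = oooie$ia
sorted[4] = ie$iaooo

Answer: ie$iaooo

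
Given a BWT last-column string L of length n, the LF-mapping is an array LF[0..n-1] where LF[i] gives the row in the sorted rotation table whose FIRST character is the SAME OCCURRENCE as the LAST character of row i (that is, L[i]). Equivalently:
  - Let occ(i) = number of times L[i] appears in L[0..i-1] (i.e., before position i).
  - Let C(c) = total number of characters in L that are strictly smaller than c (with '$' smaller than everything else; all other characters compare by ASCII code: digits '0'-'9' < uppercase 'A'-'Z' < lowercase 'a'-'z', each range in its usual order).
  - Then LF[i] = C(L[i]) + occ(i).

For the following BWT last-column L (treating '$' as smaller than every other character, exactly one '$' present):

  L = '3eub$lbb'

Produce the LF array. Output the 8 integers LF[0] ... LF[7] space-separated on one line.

Char counts: '$':1, '3':1, 'b':3, 'e':1, 'l':1, 'u':1
C (first-col start): C('$')=0, C('3')=1, C('b')=2, C('e')=5, C('l')=6, C('u')=7
L[0]='3': occ=0, LF[0]=C('3')+0=1+0=1
L[1]='e': occ=0, LF[1]=C('e')+0=5+0=5
L[2]='u': occ=0, LF[2]=C('u')+0=7+0=7
L[3]='b': occ=0, LF[3]=C('b')+0=2+0=2
L[4]='$': occ=0, LF[4]=C('$')+0=0+0=0
L[5]='l': occ=0, LF[5]=C('l')+0=6+0=6
L[6]='b': occ=1, LF[6]=C('b')+1=2+1=3
L[7]='b': occ=2, LF[7]=C('b')+2=2+2=4

Answer: 1 5 7 2 0 6 3 4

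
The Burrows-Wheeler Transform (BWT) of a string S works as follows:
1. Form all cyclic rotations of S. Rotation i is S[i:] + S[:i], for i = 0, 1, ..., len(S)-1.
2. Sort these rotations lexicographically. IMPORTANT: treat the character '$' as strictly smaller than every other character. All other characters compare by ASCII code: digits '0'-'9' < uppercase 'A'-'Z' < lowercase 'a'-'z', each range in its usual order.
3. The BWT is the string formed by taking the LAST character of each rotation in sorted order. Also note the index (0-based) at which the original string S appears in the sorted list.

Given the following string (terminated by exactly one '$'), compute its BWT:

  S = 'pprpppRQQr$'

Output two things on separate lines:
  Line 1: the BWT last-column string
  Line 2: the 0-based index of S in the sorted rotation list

Answer: rRQpppr$pQp
7

Derivation:
All 11 rotations (rotation i = S[i:]+S[:i]):
  rot[0] = pprpppRQQr$
  rot[1] = prpppRQQr$p
  rot[2] = rpppRQQr$pp
  rot[3] = pppRQQr$ppr
  rot[4] = ppRQQr$pprp
  rot[5] = pRQQr$pprpp
  rot[6] = RQQr$pprppp
  rot[7] = QQr$pprpppR
  rot[8] = Qr$pprpppRQ
  rot[9] = r$pprpppRQQ
  rot[10] = $pprpppRQQr
Sorted (with $ < everything):
  sorted[0] = $pprpppRQQr  (last char: 'r')
  sorted[1] = QQr$pprpppR  (last char: 'R')
  sorted[2] = Qr$pprpppRQ  (last char: 'Q')
  sorted[3] = RQQr$pprppp  (last char: 'p')
  sorted[4] = pRQQr$pprpp  (last char: 'p')
  sorted[5] = ppRQQr$pprp  (last char: 'p')
  sorted[6] = pppRQQr$ppr  (last char: 'r')
  sorted[7] = pprpppRQQr$  (last char: '$')
  sorted[8] = prpppRQQr$p  (last char: 'p')
  sorted[9] = r$pprpppRQQ  (last char: 'Q')
  sorted[10] = rpppRQQr$pp  (last char: 'p')
Last column: rRQpppr$pQp
Original string S is at sorted index 7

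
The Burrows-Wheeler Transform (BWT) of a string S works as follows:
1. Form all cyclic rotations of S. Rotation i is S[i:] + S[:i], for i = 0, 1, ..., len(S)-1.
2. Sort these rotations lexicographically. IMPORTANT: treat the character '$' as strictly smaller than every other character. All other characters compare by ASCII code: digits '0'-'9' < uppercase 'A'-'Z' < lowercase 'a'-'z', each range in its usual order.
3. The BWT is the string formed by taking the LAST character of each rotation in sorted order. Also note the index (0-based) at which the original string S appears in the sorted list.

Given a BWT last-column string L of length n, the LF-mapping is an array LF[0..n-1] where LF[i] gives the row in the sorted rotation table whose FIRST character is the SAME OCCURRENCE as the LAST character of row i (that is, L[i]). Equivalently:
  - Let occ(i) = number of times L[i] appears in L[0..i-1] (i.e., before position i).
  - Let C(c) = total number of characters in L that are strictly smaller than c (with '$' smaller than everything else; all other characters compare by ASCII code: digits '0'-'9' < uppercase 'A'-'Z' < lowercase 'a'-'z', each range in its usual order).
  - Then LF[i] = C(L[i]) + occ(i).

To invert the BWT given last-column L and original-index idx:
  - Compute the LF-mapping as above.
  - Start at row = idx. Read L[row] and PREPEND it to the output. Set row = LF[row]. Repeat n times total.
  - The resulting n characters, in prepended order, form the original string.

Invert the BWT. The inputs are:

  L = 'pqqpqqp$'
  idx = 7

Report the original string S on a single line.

Answer: qqppqqp$

Derivation:
LF mapping: 1 4 5 2 6 7 3 0
Walk LF starting at row 7, prepending L[row]:
  step 1: row=7, L[7]='$', prepend. Next row=LF[7]=0
  step 2: row=0, L[0]='p', prepend. Next row=LF[0]=1
  step 3: row=1, L[1]='q', prepend. Next row=LF[1]=4
  step 4: row=4, L[4]='q', prepend. Next row=LF[4]=6
  step 5: row=6, L[6]='p', prepend. Next row=LF[6]=3
  step 6: row=3, L[3]='p', prepend. Next row=LF[3]=2
  step 7: row=2, L[2]='q', prepend. Next row=LF[2]=5
  step 8: row=5, L[5]='q', prepend. Next row=LF[5]=7
Reversed output: qqppqqp$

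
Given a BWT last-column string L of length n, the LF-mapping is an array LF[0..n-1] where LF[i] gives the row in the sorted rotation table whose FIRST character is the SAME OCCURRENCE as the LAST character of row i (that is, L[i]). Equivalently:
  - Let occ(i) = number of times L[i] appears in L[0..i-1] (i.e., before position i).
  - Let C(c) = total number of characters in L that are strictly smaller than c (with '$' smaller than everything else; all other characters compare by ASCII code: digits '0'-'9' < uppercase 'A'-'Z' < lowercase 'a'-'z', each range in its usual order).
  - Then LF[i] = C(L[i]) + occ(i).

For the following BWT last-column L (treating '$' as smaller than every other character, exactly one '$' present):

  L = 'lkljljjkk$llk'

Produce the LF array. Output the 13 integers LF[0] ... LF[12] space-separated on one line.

Answer: 8 4 9 1 10 2 3 5 6 0 11 12 7

Derivation:
Char counts: '$':1, 'j':3, 'k':4, 'l':5
C (first-col start): C('$')=0, C('j')=1, C('k')=4, C('l')=8
L[0]='l': occ=0, LF[0]=C('l')+0=8+0=8
L[1]='k': occ=0, LF[1]=C('k')+0=4+0=4
L[2]='l': occ=1, LF[2]=C('l')+1=8+1=9
L[3]='j': occ=0, LF[3]=C('j')+0=1+0=1
L[4]='l': occ=2, LF[4]=C('l')+2=8+2=10
L[5]='j': occ=1, LF[5]=C('j')+1=1+1=2
L[6]='j': occ=2, LF[6]=C('j')+2=1+2=3
L[7]='k': occ=1, LF[7]=C('k')+1=4+1=5
L[8]='k': occ=2, LF[8]=C('k')+2=4+2=6
L[9]='$': occ=0, LF[9]=C('$')+0=0+0=0
L[10]='l': occ=3, LF[10]=C('l')+3=8+3=11
L[11]='l': occ=4, LF[11]=C('l')+4=8+4=12
L[12]='k': occ=3, LF[12]=C('k')+3=4+3=7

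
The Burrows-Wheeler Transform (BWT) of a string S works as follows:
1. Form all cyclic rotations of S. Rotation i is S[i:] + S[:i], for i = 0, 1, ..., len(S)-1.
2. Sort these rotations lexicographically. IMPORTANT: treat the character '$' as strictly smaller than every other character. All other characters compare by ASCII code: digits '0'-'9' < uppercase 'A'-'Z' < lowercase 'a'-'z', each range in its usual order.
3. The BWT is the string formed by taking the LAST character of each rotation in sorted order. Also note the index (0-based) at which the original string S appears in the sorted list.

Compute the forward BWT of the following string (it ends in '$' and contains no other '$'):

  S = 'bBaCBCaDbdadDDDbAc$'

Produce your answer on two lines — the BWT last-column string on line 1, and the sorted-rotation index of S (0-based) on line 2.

Answer: cbCbaBdDDaBCdD$DAab
14

Derivation:
All 19 rotations (rotation i = S[i:]+S[:i]):
  rot[0] = bBaCBCaDbdadDDDbAc$
  rot[1] = BaCBCaDbdadDDDbAc$b
  rot[2] = aCBCaDbdadDDDbAc$bB
  rot[3] = CBCaDbdadDDDbAc$bBa
  rot[4] = BCaDbdadDDDbAc$bBaC
  rot[5] = CaDbdadDDDbAc$bBaCB
  rot[6] = aDbdadDDDbAc$bBaCBC
  rot[7] = DbdadDDDbAc$bBaCBCa
  rot[8] = bdadDDDbAc$bBaCBCaD
  rot[9] = dadDDDbAc$bBaCBCaDb
  rot[10] = adDDDbAc$bBaCBCaDbd
  rot[11] = dDDDbAc$bBaCBCaDbda
  rot[12] = DDDbAc$bBaCBCaDbdad
  rot[13] = DDbAc$bBaCBCaDbdadD
  rot[14] = DbAc$bBaCBCaDbdadDD
  rot[15] = bAc$bBaCBCaDbdadDDD
  rot[16] = Ac$bBaCBCaDbdadDDDb
  rot[17] = c$bBaCBCaDbdadDDDbA
  rot[18] = $bBaCBCaDbdadDDDbAc
Sorted (with $ < everything):
  sorted[0] = $bBaCBCaDbdadDDDbAc  (last char: 'c')
  sorted[1] = Ac$bBaCBCaDbdadDDDb  (last char: 'b')
  sorted[2] = BCaDbdadDDDbAc$bBaC  (last char: 'C')
  sorted[3] = BaCBCaDbdadDDDbAc$b  (last char: 'b')
  sorted[4] = CBCaDbdadDDDbAc$bBa  (last char: 'a')
  sorted[5] = CaDbdadDDDbAc$bBaCB  (last char: 'B')
  sorted[6] = DDDbAc$bBaCBCaDbdad  (last char: 'd')
  sorted[7] = DDbAc$bBaCBCaDbdadD  (last char: 'D')
  sorted[8] = DbAc$bBaCBCaDbdadDD  (last char: 'D')
  sorted[9] = DbdadDDDbAc$bBaCBCa  (last char: 'a')
  sorted[10] = aCBCaDbdadDDDbAc$bB  (last char: 'B')
  sorted[11] = aDbdadDDDbAc$bBaCBC  (last char: 'C')
  sorted[12] = adDDDbAc$bBaCBCaDbd  (last char: 'd')
  sorted[13] = bAc$bBaCBCaDbdadDDD  (last char: 'D')
  sorted[14] = bBaCBCaDbdadDDDbAc$  (last char: '$')
  sorted[15] = bdadDDDbAc$bBaCBCaD  (last char: 'D')
  sorted[16] = c$bBaCBCaDbdadDDDbA  (last char: 'A')
  sorted[17] = dDDDbAc$bBaCBCaDbda  (last char: 'a')
  sorted[18] = dadDDDbAc$bBaCBCaDb  (last char: 'b')
Last column: cbCbaBdDDaBCdD$DAab
Original string S is at sorted index 14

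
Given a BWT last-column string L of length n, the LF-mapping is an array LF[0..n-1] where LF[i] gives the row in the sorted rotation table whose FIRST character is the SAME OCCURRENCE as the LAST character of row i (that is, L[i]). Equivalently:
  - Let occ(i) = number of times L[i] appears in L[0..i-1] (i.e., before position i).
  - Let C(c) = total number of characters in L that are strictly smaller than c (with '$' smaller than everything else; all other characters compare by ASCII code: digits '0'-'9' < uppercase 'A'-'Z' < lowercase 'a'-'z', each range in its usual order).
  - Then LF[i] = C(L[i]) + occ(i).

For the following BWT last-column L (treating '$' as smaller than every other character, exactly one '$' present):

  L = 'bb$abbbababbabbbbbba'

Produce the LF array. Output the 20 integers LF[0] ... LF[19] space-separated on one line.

Char counts: '$':1, 'a':5, 'b':14
C (first-col start): C('$')=0, C('a')=1, C('b')=6
L[0]='b': occ=0, LF[0]=C('b')+0=6+0=6
L[1]='b': occ=1, LF[1]=C('b')+1=6+1=7
L[2]='$': occ=0, LF[2]=C('$')+0=0+0=0
L[3]='a': occ=0, LF[3]=C('a')+0=1+0=1
L[4]='b': occ=2, LF[4]=C('b')+2=6+2=8
L[5]='b': occ=3, LF[5]=C('b')+3=6+3=9
L[6]='b': occ=4, LF[6]=C('b')+4=6+4=10
L[7]='a': occ=1, LF[7]=C('a')+1=1+1=2
L[8]='b': occ=5, LF[8]=C('b')+5=6+5=11
L[9]='a': occ=2, LF[9]=C('a')+2=1+2=3
L[10]='b': occ=6, LF[10]=C('b')+6=6+6=12
L[11]='b': occ=7, LF[11]=C('b')+7=6+7=13
L[12]='a': occ=3, LF[12]=C('a')+3=1+3=4
L[13]='b': occ=8, LF[13]=C('b')+8=6+8=14
L[14]='b': occ=9, LF[14]=C('b')+9=6+9=15
L[15]='b': occ=10, LF[15]=C('b')+10=6+10=16
L[16]='b': occ=11, LF[16]=C('b')+11=6+11=17
L[17]='b': occ=12, LF[17]=C('b')+12=6+12=18
L[18]='b': occ=13, LF[18]=C('b')+13=6+13=19
L[19]='a': occ=4, LF[19]=C('a')+4=1+4=5

Answer: 6 7 0 1 8 9 10 2 11 3 12 13 4 14 15 16 17 18 19 5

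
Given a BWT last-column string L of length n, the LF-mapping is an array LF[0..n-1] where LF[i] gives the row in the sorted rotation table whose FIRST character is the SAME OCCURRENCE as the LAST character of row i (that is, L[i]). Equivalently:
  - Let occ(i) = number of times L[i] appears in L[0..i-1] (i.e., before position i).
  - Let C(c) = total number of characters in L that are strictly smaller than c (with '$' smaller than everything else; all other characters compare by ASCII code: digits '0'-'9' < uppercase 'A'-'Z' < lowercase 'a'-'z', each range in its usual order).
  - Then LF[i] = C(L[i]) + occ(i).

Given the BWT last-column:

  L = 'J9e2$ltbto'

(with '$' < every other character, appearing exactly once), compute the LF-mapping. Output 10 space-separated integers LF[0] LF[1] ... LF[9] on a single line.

Char counts: '$':1, '2':1, '9':1, 'J':1, 'b':1, 'e':1, 'l':1, 'o':1, 't':2
C (first-col start): C('$')=0, C('2')=1, C('9')=2, C('J')=3, C('b')=4, C('e')=5, C('l')=6, C('o')=7, C('t')=8
L[0]='J': occ=0, LF[0]=C('J')+0=3+0=3
L[1]='9': occ=0, LF[1]=C('9')+0=2+0=2
L[2]='e': occ=0, LF[2]=C('e')+0=5+0=5
L[3]='2': occ=0, LF[3]=C('2')+0=1+0=1
L[4]='$': occ=0, LF[4]=C('$')+0=0+0=0
L[5]='l': occ=0, LF[5]=C('l')+0=6+0=6
L[6]='t': occ=0, LF[6]=C('t')+0=8+0=8
L[7]='b': occ=0, LF[7]=C('b')+0=4+0=4
L[8]='t': occ=1, LF[8]=C('t')+1=8+1=9
L[9]='o': occ=0, LF[9]=C('o')+0=7+0=7

Answer: 3 2 5 1 0 6 8 4 9 7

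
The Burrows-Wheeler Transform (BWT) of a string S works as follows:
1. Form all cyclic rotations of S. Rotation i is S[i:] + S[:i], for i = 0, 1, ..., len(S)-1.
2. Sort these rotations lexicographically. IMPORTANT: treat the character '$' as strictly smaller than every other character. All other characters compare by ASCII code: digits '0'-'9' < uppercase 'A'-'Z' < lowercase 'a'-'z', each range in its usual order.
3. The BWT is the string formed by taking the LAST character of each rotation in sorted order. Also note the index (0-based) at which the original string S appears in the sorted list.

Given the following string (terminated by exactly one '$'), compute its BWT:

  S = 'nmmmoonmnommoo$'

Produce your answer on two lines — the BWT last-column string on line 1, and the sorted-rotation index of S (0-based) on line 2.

Answer: onomnmm$omonomm
7

Derivation:
All 15 rotations (rotation i = S[i:]+S[:i]):
  rot[0] = nmmmoonmnommoo$
  rot[1] = mmmoonmnommoo$n
  rot[2] = mmoonmnommoo$nm
  rot[3] = moonmnommoo$nmm
  rot[4] = oonmnommoo$nmmm
  rot[5] = onmnommoo$nmmmo
  rot[6] = nmnommoo$nmmmoo
  rot[7] = mnommoo$nmmmoon
  rot[8] = nommoo$nmmmoonm
  rot[9] = ommoo$nmmmoonmn
  rot[10] = mmoo$nmmmoonmno
  rot[11] = moo$nmmmoonmnom
  rot[12] = oo$nmmmoonmnomm
  rot[13] = o$nmmmoonmnommo
  rot[14] = $nmmmoonmnommoo
Sorted (with $ < everything):
  sorted[0] = $nmmmoonmnommoo  (last char: 'o')
  sorted[1] = mmmoonmnommoo$n  (last char: 'n')
  sorted[2] = mmoo$nmmmoonmno  (last char: 'o')
  sorted[3] = mmoonmnommoo$nm  (last char: 'm')
  sorted[4] = mnommoo$nmmmoon  (last char: 'n')
  sorted[5] = moo$nmmmoonmnom  (last char: 'm')
  sorted[6] = moonmnommoo$nmm  (last char: 'm')
  sorted[7] = nmmmoonmnommoo$  (last char: '$')
  sorted[8] = nmnommoo$nmmmoo  (last char: 'o')
  sorted[9] = nommoo$nmmmoonm  (last char: 'm')
  sorted[10] = o$nmmmoonmnommo  (last char: 'o')
  sorted[11] = ommoo$nmmmoonmn  (last char: 'n')
  sorted[12] = onmnommoo$nmmmo  (last char: 'o')
  sorted[13] = oo$nmmmoonmnomm  (last char: 'm')
  sorted[14] = oonmnommoo$nmmm  (last char: 'm')
Last column: onomnmm$omonomm
Original string S is at sorted index 7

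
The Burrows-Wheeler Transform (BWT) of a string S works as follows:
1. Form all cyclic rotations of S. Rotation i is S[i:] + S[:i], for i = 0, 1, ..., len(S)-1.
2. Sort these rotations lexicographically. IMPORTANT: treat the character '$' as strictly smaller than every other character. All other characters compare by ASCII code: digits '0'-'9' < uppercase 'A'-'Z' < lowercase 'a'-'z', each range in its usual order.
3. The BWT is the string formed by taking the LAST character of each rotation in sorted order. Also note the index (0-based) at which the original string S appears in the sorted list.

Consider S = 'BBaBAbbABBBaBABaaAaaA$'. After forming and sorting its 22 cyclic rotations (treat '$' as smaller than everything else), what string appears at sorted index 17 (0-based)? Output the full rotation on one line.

Answer: aBAbbABBBaBABaaAaaA$BB

Derivation:
All 22 rotations (rotation i = S[i:]+S[:i]):
  rot[0] = BBaBAbbABBBaBABaaAaaA$
  rot[1] = BaBAbbABBBaBABaaAaaA$B
  rot[2] = aBAbbABBBaBABaaAaaA$BB
  rot[3] = BAbbABBBaBABaaAaaA$BBa
  rot[4] = AbbABBBaBABaaAaaA$BBaB
  rot[5] = bbABBBaBABaaAaaA$BBaBA
  rot[6] = bABBBaBABaaAaaA$BBaBAb
  rot[7] = ABBBaBABaaAaaA$BBaBAbb
  rot[8] = BBBaBABaaAaaA$BBaBAbbA
  rot[9] = BBaBABaaAaaA$BBaBAbbAB
  rot[10] = BaBABaaAaaA$BBaBAbbABB
  rot[11] = aBABaaAaaA$BBaBAbbABBB
  rot[12] = BABaaAaaA$BBaBAbbABBBa
  rot[13] = ABaaAaaA$BBaBAbbABBBaB
  rot[14] = BaaAaaA$BBaBAbbABBBaBA
  rot[15] = aaAaaA$BBaBAbbABBBaBAB
  rot[16] = aAaaA$BBaBAbbABBBaBABa
  rot[17] = AaaA$BBaBAbbABBBaBABaa
  rot[18] = aaA$BBaBAbbABBBaBABaaA
  rot[19] = aA$BBaBAbbABBBaBABaaAa
  rot[20] = A$BBaBAbbABBBaBABaaAaa
  rot[21] = $BBaBAbbABBBaBABaaAaaA
Sorted (with $ < everything):
  sorted[0] = $BBaBAbbABBBaBABaaAaaA
  sorted[1] = A$BBaBAbbABBBaBABaaAaa
  sorted[2] = ABBBaBABaaAaaA$BBaBAbb
  sorted[3] = ABaaAaaA$BBaBAbbABBBaB
  sorted[4] = AaaA$BBaBAbbABBBaBABaa
  sorted[5] = AbbABBBaBABaaAaaA$BBaB
  sorted[6] = BABaaAaaA$BBaBAbbABBBa
  sorted[7] = BAbbABBBaBABaaAaaA$BBa
  sorted[8] = BBBaBABaaAaaA$BBaBAbbA
  sorted[9] = BBaBABaaAaaA$BBaBAbbAB
  sorted[10] = BBaBAbbABBBaBABaaAaaA$
  sorted[11] = BaBABaaAaaA$BBaBAbbABB
  sorted[12] = BaBAbbABBBaBABaaAaaA$B
  sorted[13] = BaaAaaA$BBaBAbbABBBaBA
  sorted[14] = aA$BBaBAbbABBBaBABaaAa
  sorted[15] = aAaaA$BBaBAbbABBBaBABa
  sorted[16] = aBABaaAaaA$BBaBAbbABBB
  sorted[17] = aBAbbABBBaBABaaAaaA$BB
  sorted[18] = aaA$BBaBAbbABBBaBABaaA
  sorted[19] = aaAaaA$BBaBAbbABBBaBAB
  sorted[20] = bABBBaBABaaAaaA$BBaBAb
  sorted[21] = bbABBBaBABaaAaaA$BBaBA
sorted[17] = aBAbbABBBaBABaaAaaA$BB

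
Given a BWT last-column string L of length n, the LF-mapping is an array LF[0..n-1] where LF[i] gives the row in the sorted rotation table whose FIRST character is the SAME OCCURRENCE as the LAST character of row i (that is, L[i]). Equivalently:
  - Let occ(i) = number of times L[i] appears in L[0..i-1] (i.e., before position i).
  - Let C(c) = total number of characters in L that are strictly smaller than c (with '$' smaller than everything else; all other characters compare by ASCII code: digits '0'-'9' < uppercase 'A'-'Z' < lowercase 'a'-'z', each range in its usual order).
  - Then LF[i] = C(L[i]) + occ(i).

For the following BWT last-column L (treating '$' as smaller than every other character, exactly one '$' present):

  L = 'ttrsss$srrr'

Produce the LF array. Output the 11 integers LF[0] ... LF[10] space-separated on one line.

Char counts: '$':1, 'r':4, 's':4, 't':2
C (first-col start): C('$')=0, C('r')=1, C('s')=5, C('t')=9
L[0]='t': occ=0, LF[0]=C('t')+0=9+0=9
L[1]='t': occ=1, LF[1]=C('t')+1=9+1=10
L[2]='r': occ=0, LF[2]=C('r')+0=1+0=1
L[3]='s': occ=0, LF[3]=C('s')+0=5+0=5
L[4]='s': occ=1, LF[4]=C('s')+1=5+1=6
L[5]='s': occ=2, LF[5]=C('s')+2=5+2=7
L[6]='$': occ=0, LF[6]=C('$')+0=0+0=0
L[7]='s': occ=3, LF[7]=C('s')+3=5+3=8
L[8]='r': occ=1, LF[8]=C('r')+1=1+1=2
L[9]='r': occ=2, LF[9]=C('r')+2=1+2=3
L[10]='r': occ=3, LF[10]=C('r')+3=1+3=4

Answer: 9 10 1 5 6 7 0 8 2 3 4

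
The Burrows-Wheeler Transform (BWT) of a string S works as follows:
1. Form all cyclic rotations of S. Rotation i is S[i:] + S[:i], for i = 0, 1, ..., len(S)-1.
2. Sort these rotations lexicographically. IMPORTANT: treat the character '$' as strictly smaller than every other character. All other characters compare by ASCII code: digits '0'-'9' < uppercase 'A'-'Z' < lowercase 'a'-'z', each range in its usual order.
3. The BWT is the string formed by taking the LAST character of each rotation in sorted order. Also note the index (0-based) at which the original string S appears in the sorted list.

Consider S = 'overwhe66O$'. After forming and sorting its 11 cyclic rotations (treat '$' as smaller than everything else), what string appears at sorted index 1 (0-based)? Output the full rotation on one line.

All 11 rotations (rotation i = S[i:]+S[:i]):
  rot[0] = overwhe66O$
  rot[1] = verwhe66O$o
  rot[2] = erwhe66O$ov
  rot[3] = rwhe66O$ove
  rot[4] = whe66O$over
  rot[5] = he66O$overw
  rot[6] = e66O$overwh
  rot[7] = 66O$overwhe
  rot[8] = 6O$overwhe6
  rot[9] = O$overwhe66
  rot[10] = $overwhe66O
Sorted (with $ < everything):
  sorted[0] = $overwhe66O
  sorted[1] = 66O$overwhe
  sorted[2] = 6O$overwhe6
  sorted[3] = O$overwhe66
  sorted[4] = e66O$overwh
  sorted[5] = erwhe66O$ov
  sorted[6] = he66O$overw
  sorted[7] = overwhe66O$
  sorted[8] = rwhe66O$ove
  sorted[9] = verwhe66O$o
  sorted[10] = whe66O$over
sorted[1] = 66O$overwhe

Answer: 66O$overwhe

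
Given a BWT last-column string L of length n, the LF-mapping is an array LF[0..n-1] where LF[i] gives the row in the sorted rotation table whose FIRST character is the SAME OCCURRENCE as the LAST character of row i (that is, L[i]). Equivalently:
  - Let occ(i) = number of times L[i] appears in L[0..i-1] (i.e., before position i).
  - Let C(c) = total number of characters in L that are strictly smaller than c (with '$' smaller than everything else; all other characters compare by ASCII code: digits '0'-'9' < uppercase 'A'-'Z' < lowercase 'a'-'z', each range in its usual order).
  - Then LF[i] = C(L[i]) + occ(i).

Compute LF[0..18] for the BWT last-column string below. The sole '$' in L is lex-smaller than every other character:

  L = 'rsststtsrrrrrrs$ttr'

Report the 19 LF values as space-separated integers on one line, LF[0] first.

Char counts: '$':1, 'r':8, 's':5, 't':5
C (first-col start): C('$')=0, C('r')=1, C('s')=9, C('t')=14
L[0]='r': occ=0, LF[0]=C('r')+0=1+0=1
L[1]='s': occ=0, LF[1]=C('s')+0=9+0=9
L[2]='s': occ=1, LF[2]=C('s')+1=9+1=10
L[3]='t': occ=0, LF[3]=C('t')+0=14+0=14
L[4]='s': occ=2, LF[4]=C('s')+2=9+2=11
L[5]='t': occ=1, LF[5]=C('t')+1=14+1=15
L[6]='t': occ=2, LF[6]=C('t')+2=14+2=16
L[7]='s': occ=3, LF[7]=C('s')+3=9+3=12
L[8]='r': occ=1, LF[8]=C('r')+1=1+1=2
L[9]='r': occ=2, LF[9]=C('r')+2=1+2=3
L[10]='r': occ=3, LF[10]=C('r')+3=1+3=4
L[11]='r': occ=4, LF[11]=C('r')+4=1+4=5
L[12]='r': occ=5, LF[12]=C('r')+5=1+5=6
L[13]='r': occ=6, LF[13]=C('r')+6=1+6=7
L[14]='s': occ=4, LF[14]=C('s')+4=9+4=13
L[15]='$': occ=0, LF[15]=C('$')+0=0+0=0
L[16]='t': occ=3, LF[16]=C('t')+3=14+3=17
L[17]='t': occ=4, LF[17]=C('t')+4=14+4=18
L[18]='r': occ=7, LF[18]=C('r')+7=1+7=8

Answer: 1 9 10 14 11 15 16 12 2 3 4 5 6 7 13 0 17 18 8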